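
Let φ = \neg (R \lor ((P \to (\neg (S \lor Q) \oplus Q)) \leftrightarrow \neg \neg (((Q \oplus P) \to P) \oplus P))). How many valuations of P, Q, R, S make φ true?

5

P  Q  R  S  |  φ
T  T  T  T  |  F
T  T  T  F  |  F
T  T  F  T  |  T
T  T  F  F  |  T
T  F  T  T  |  F
T  F  T  F  |  F
T  F  F  T  |  F
T  F  F  F  |  T
F  T  T  T  |  F
F  T  T  F  |  F
F  T  F  T  |  T
F  T  F  F  |  T
F  F  T  T  |  F
F  F  T  F  |  F
F  F  F  T  |  F
F  F  F  F  |  F
The formula is true on 5 of the 16 rows.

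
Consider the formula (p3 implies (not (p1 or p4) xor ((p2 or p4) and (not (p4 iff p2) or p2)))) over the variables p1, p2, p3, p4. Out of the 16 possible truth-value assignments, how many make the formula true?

p1 | p2 | p3 | p4 || φ
T  | T  | T  | T  || T
T  | T  | T  | F  || T
T  | T  | F  | T  || T
T  | T  | F  | F  || T
T  | F  | T  | T  || T
T  | F  | T  | F  || F
T  | F  | F  | T  || T
T  | F  | F  | F  || T
F  | T  | T  | T  || T
F  | T  | T  | F  || F
F  | T  | F  | T  || T
F  | T  | F  | F  || T
F  | F  | T  | T  || T
F  | F  | T  | F  || T
F  | F  | F  | T  || T
F  | F  | F  | F  || T
The formula is true on 14 of the 16 rows.

14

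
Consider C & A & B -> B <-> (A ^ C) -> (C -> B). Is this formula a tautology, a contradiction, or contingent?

A | B | C | (C & A & B) | ((C & A & B) -> B) | (A ^ C) | (C -> B) | ((A ^ C) -> (C -> B)) | φ
- | - | - | ----------- | ------------------ | ------- | -------- | --------------------- | -
0 | 0 | 0 |      0      |         1          |    0    |    1     |           1           | 1
0 | 0 | 1 |      0      |         1          |    1    |    0     |           0           | 0
0 | 1 | 0 |      0      |         1          |    0    |    1     |           1           | 1
0 | 1 | 1 |      0      |         1          |    1    |    1     |           1           | 1
1 | 0 | 0 |      0      |         1          |    1    |    1     |           1           | 1
1 | 0 | 1 |      0      |         1          |    0    |    0     |           1           | 1
1 | 1 | 0 |      0      |         1          |    1    |    1     |           1           | 1
1 | 1 | 1 |      1      |         1          |    0    |    1     |           1           | 1
7 of 8 rows are 1, so the formula is contingent.

contingent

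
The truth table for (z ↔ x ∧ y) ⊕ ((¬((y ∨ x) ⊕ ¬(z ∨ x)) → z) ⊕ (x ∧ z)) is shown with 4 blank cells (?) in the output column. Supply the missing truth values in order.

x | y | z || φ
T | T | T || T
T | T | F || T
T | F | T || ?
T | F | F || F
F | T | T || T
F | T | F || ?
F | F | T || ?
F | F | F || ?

Row x=T, y=F, z=T: (z ↔ x ∧ y) = F, ((¬((y ∨ x) ⊕ ¬(z ∨ x)) → z) ⊕ (x ∧ z)) = F, so the formula = F.
Row x=F, y=T, z=F: (z ↔ x ∧ y) = T, ((¬((y ∨ x) ⊕ ¬(z ∨ x)) → z) ⊕ (x ∧ z)) = F, so the formula = T.
Row x=F, y=F, z=T: (z ↔ x ∧ y) = F, ((¬((y ∨ x) ⊕ ¬(z ∨ x)) → z) ⊕ (x ∧ z)) = T, so the formula = T.
Row x=F, y=F, z=F: (z ↔ x ∧ y) = T, ((¬((y ∨ x) ⊕ ¬(z ∨ x)) → z) ⊕ (x ∧ z)) = T, so the formula = F.

F, T, T, F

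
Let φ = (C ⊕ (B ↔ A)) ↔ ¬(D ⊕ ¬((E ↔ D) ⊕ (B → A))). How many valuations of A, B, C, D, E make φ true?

16

  A   |   B   |   C   |   D   |   E   |   φ  
----- | ----- | ----- | ----- | ----- | -----
False | False | False | False | False | False
False | False | False | False |  True |  True
False | False | False |  True | False | False
False | False | False |  True |  True |  True
False | False |  True | False | False |  True
False | False |  True | False |  True | False
False | False |  True |  True | False |  True
False | False |  True |  True |  True | False
False |  True | False | False | False | False
False |  True | False | False |  True |  True
False |  True | False |  True | False | False
False |  True | False |  True |  True |  True
False |  True |  True | False | False |  True
False |  True |  True | False |  True | False
False |  True |  True |  True | False |  True
False |  True |  True |  True |  True | False
 True | False | False | False | False |  True
 True | False | False | False |  True | False
 True | False | False |  True | False |  True
 True | False | False |  True |  True | False
 True | False |  True | False | False | False
 True | False |  True | False |  True |  True
 True | False |  True |  True | False | False
 True | False |  True |  True |  True |  True
 True |  True | False | False | False | False
 True |  True | False | False |  True |  True
 True |  True | False |  True | False | False
 True |  True | False |  True |  True |  True
 True |  True |  True | False | False |  True
 True |  True |  True | False |  True | False
 True |  True |  True |  True | False |  True
 True |  True |  True |  True |  True | False
The formula is true on 16 of the 32 rows.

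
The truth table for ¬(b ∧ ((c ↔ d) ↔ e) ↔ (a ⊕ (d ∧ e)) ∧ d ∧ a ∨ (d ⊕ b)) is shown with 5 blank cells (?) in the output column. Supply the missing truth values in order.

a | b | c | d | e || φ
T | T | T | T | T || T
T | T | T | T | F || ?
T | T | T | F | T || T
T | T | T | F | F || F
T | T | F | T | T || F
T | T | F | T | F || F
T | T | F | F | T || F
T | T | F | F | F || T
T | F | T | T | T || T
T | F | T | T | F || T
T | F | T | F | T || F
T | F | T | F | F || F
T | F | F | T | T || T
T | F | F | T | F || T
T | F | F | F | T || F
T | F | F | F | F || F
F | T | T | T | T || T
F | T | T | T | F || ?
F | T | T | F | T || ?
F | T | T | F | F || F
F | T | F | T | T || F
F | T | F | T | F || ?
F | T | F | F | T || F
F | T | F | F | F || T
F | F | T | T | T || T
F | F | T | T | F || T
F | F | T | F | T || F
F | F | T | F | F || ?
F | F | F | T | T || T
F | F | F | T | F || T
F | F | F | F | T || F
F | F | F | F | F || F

T, F, T, T, F

Row a=T, b=T, c=T, d=T, e=F: (b ∧ ((c ↔ d) ↔ e)) = F, ((a ⊕ (d ∧ e)) ∧ d ∧ a ∨ (d ⊕ b)) = T, (b ∧ ((c ↔ d) ↔ e) ↔ (a ⊕ (d ∧ e)) ∧ d ∧ a ∨ (d ⊕ b)) = F, so the formula = T.
Row a=F, b=T, c=T, d=T, e=F: (b ∧ ((c ↔ d) ↔ e)) = F, ((a ⊕ (d ∧ e)) ∧ d ∧ a ∨ (d ⊕ b)) = F, (b ∧ ((c ↔ d) ↔ e) ↔ (a ⊕ (d ∧ e)) ∧ d ∧ a ∨ (d ⊕ b)) = T, so the formula = F.
Row a=F, b=T, c=T, d=F, e=T: (b ∧ ((c ↔ d) ↔ e)) = F, ((a ⊕ (d ∧ e)) ∧ d ∧ a ∨ (d ⊕ b)) = T, (b ∧ ((c ↔ d) ↔ e) ↔ (a ⊕ (d ∧ e)) ∧ d ∧ a ∨ (d ⊕ b)) = F, so the formula = T.
Row a=F, b=T, c=F, d=T, e=F: (b ∧ ((c ↔ d) ↔ e)) = T, ((a ⊕ (d ∧ e)) ∧ d ∧ a ∨ (d ⊕ b)) = F, (b ∧ ((c ↔ d) ↔ e) ↔ (a ⊕ (d ∧ e)) ∧ d ∧ a ∨ (d ⊕ b)) = F, so the formula = T.
Row a=F, b=F, c=T, d=F, e=F: (b ∧ ((c ↔ d) ↔ e)) = F, ((a ⊕ (d ∧ e)) ∧ d ∧ a ∨ (d ⊕ b)) = F, (b ∧ ((c ↔ d) ↔ e) ↔ (a ⊕ (d ∧ e)) ∧ d ∧ a ∨ (d ⊕ b)) = T, so the formula = F.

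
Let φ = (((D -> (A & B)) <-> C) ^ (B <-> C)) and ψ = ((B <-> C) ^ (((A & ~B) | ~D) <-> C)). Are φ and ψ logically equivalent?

not equivalent

A  B  C  D  |  φ  ψ
F  F  F  F  |  T  T
F  F  F  T  |  F  F
F  F  T  F  |  T  T
F  F  T  T  |  F  F
F  T  F  F  |  F  F
F  T  F  T  |  T  T
F  T  T  F  |  F  F
F  T  T  T  |  T  T
T  F  F  F  |  T  T
T  F  F  T  |  F  T
T  F  T  F  |  T  T
T  F  T  T  |  F  T
T  T  F  F  |  F  F
T  T  F  T  |  F  T
T  T  T  F  |  F  F
T  T  T  T  |  F  T
The columns differ at A=T, B=F, C=F, D=T (φ=F, ψ=T), so they are not equivalent.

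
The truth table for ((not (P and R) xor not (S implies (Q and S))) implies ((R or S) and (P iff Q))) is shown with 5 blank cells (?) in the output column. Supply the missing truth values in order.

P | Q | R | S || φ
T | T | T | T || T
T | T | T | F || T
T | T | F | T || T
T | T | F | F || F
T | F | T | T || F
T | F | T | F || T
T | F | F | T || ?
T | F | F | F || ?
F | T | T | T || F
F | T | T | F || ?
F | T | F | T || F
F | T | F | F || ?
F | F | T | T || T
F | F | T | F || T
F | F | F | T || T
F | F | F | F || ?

T, F, F, F, F

Row P=T, Q=F, R=F, S=T: (not (P and R) xor not (S implies (Q and S))) = F, ((R or S) and (P iff Q)) = F, so the formula = T.
Row P=T, Q=F, R=F, S=F: (not (P and R) xor not (S implies (Q and S))) = T, ((R or S) and (P iff Q)) = F, so the formula = F.
Row P=F, Q=T, R=T, S=F: (not (P and R) xor not (S implies (Q and S))) = T, ((R or S) and (P iff Q)) = F, so the formula = F.
Row P=F, Q=T, R=F, S=F: (not (P and R) xor not (S implies (Q and S))) = T, ((R or S) and (P iff Q)) = F, so the formula = F.
Row P=F, Q=F, R=F, S=F: (not (P and R) xor not (S implies (Q and S))) = T, ((R or S) and (P iff Q)) = F, so the formula = F.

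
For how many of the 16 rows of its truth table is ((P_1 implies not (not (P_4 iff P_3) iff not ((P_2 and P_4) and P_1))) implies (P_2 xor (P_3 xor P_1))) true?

P_1 | P_2 | P_3 | P_4 || φ
 T  |  T  |  T  |  T  || T
 T  |  T  |  T  |  F  || T
 T  |  T  |  F  |  T  || F
 T  |  T  |  F  |  F  || F
 T  |  F  |  T  |  T  || F
 T  |  F  |  T  |  F  || T
 T  |  F  |  F  |  T  || T
 T  |  F  |  F  |  F  || T
 F  |  T  |  T  |  T  || F
 F  |  T  |  T  |  F  || F
 F  |  T  |  F  |  T  || T
 F  |  T  |  F  |  F  || T
 F  |  F  |  T  |  T  || T
 F  |  F  |  T  |  F  || T
 F  |  F  |  F  |  T  || F
 F  |  F  |  F  |  F  || F
The formula is true on 9 of the 16 rows.

9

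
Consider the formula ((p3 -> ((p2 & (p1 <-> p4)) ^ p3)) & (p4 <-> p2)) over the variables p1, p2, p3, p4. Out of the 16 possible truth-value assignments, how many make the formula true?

p1 | p2 | p3 | p4 | φ
-- | -- | -- | -- | -
T  | T  | T  | T  | F
T  | T  | T  | F  | F
T  | T  | F  | T  | T
T  | T  | F  | F  | F
T  | F  | T  | T  | F
T  | F  | T  | F  | T
T  | F  | F  | T  | F
T  | F  | F  | F  | T
F  | T  | T  | T  | T
F  | T  | T  | F  | F
F  | T  | F  | T  | T
F  | T  | F  | F  | F
F  | F  | T  | T  | F
F  | F  | T  | F  | T
F  | F  | F  | T  | F
F  | F  | F  | F  | T
The formula is true on 7 of the 16 rows.

7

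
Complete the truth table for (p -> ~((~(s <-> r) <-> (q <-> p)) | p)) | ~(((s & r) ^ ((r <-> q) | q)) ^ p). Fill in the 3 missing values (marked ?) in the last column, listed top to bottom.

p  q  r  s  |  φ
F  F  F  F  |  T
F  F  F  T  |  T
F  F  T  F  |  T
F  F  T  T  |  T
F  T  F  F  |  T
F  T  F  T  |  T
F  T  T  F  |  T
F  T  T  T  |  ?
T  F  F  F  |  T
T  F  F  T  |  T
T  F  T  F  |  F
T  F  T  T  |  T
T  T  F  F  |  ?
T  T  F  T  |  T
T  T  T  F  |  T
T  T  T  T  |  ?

Row p=F, q=T, r=T, s=T: (p -> ~((~(s <-> r) <-> (q <-> p)) | p)) = T, ~(((s & r) ^ ((r <-> q) | q)) ^ p) = T, so the formula = T.
Row p=T, q=T, r=F, s=F: (p -> ~((~(s <-> r) <-> (q <-> p)) | p)) = F, ~(((s & r) ^ ((r <-> q) | q)) ^ p) = T, so the formula = T.
Row p=T, q=T, r=T, s=T: (p -> ~((~(s <-> r) <-> (q <-> p)) | p)) = F, ~(((s & r) ^ ((r <-> q) | q)) ^ p) = F, so the formula = F.

T, T, F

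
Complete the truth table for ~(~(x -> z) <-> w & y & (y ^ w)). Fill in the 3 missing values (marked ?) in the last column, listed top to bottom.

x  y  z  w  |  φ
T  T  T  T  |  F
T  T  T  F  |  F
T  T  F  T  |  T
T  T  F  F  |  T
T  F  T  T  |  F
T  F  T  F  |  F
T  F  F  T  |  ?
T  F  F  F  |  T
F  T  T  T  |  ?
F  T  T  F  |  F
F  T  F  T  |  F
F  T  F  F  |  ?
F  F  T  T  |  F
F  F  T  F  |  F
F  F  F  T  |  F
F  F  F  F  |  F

Row x=T, y=F, z=F, w=T: ~(x -> z) = T, (w & y & (y ^ w)) = F, (~(x -> z) <-> w & y & (y ^ w)) = F, so the formula = T.
Row x=F, y=T, z=T, w=T: ~(x -> z) = F, (w & y & (y ^ w)) = F, (~(x -> z) <-> w & y & (y ^ w)) = T, so the formula = F.
Row x=F, y=T, z=F, w=F: ~(x -> z) = F, (w & y & (y ^ w)) = F, (~(x -> z) <-> w & y & (y ^ w)) = T, so the formula = F.

T, F, F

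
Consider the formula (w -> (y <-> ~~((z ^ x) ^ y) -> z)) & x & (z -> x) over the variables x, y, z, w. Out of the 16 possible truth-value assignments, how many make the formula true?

x | y | z | w || (z ^ x) | ((z ^ x) ^ y) | ~((z ^ x) ^ y) | ~~((z ^ x) ^ y) | (~~((z ^ x) ^ y) -> z) | (z -> x) | φ
1 | 1 | 1 | 1 ||    0    |       1       |       0        |        1        |           1            |    1     | 1
1 | 1 | 1 | 0 ||    0    |       1       |       0        |        1        |           1            |    1     | 1
1 | 1 | 0 | 1 ||    1    |       0       |       1        |        0        |           1            |    1     | 1
1 | 1 | 0 | 0 ||    1    |       0       |       1        |        0        |           1            |    1     | 1
1 | 0 | 1 | 1 ||    0    |       0       |       1        |        0        |           1            |    1     | 0
1 | 0 | 1 | 0 ||    0    |       0       |       1        |        0        |           1            |    1     | 1
1 | 0 | 0 | 1 ||    1    |       1       |       0        |        1        |           0            |    1     | 1
1 | 0 | 0 | 0 ||    1    |       1       |       0        |        1        |           0            |    1     | 1
0 | 1 | 1 | 1 ||    1    |       0       |       1        |        0        |           1            |    0     | 0
0 | 1 | 1 | 0 ||    1    |       0       |       1        |        0        |           1            |    0     | 0
0 | 1 | 0 | 1 ||    0    |       1       |       0        |        1        |           0            |    1     | 0
0 | 1 | 0 | 0 ||    0    |       1       |       0        |        1        |           0            |    1     | 0
0 | 0 | 1 | 1 ||    1    |       1       |       0        |        1        |           1            |    0     | 0
0 | 0 | 1 | 0 ||    1    |       1       |       0        |        1        |           1            |    0     | 0
0 | 0 | 0 | 1 ||    0    |       0       |       1        |        0        |           1            |    1     | 0
0 | 0 | 0 | 0 ||    0    |       0       |       1        |        0        |           1            |    1     | 0
The formula is true on 7 of the 16 rows.

7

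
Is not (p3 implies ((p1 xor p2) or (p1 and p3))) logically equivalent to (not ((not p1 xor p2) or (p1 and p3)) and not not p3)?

p1  p2  p3  |  φ  ψ
F   F   F   |  F  F
F   F   T   |  T  F
F   T   F   |  F  F
F   T   T   |  F  T
T   F   F   |  F  F
T   F   T   |  F  F
T   T   F   |  F  F
T   T   T   |  F  F
The columns differ at p1=F, p2=F, p3=T (φ=T, ψ=F), so they are not equivalent.

not equivalent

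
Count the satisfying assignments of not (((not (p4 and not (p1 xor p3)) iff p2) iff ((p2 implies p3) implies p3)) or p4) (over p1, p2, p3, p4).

2

p1  p2  p3  p4  |  φ
F   F   F   F   |  F
F   F   F   T   |  F
F   F   T   F   |  T
F   F   T   T   |  F
F   T   F   F   |  F
F   T   F   T   |  F
F   T   T   F   |  F
F   T   T   T   |  F
T   F   F   F   |  F
T   F   F   T   |  F
T   F   T   F   |  T
T   F   T   T   |  F
T   T   F   F   |  F
T   T   F   T   |  F
T   T   T   F   |  F
T   T   T   T   |  F
The formula is true on 2 of the 16 rows.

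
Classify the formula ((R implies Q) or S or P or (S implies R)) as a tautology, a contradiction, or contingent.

tautology

P  Q  R  S  |  (R implies Q)  (S implies R)  φ
0  0  0  0  |        1              1        1
0  0  0  1  |        1              0        1
0  0  1  0  |        0              1        1
0  0  1  1  |        0              1        1
0  1  0  0  |        1              1        1
0  1  0  1  |        1              0        1
0  1  1  0  |        1              1        1
0  1  1  1  |        1              1        1
1  0  0  0  |        1              1        1
1  0  0  1  |        1              0        1
1  0  1  0  |        0              1        1
1  0  1  1  |        0              1        1
1  1  0  0  |        1              1        1
1  1  0  1  |        1              0        1
1  1  1  0  |        1              1        1
1  1  1  1  |        1              1        1
Every row is 1, so the formula is a tautology.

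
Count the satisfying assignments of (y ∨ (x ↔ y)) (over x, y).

3

x  y  |  (y ∨ (x ↔ y))
T  T  |        T      
T  F  |        F      
F  T  |        T      
F  F  |        T      
The formula is true on 3 of the 4 rows.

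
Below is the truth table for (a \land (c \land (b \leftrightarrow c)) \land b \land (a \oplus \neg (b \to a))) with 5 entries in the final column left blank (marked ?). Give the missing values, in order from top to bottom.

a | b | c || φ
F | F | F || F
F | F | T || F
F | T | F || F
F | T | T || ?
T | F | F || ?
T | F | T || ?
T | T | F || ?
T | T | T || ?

Row a=F, b=T, c=T: (c \land (b \leftrightarrow c)) = T, (a \oplus \neg (b \to a)) = T, so the formula = F.
Row a=T, b=F, c=F: (c \land (b \leftrightarrow c)) = F, (a \oplus \neg (b \to a)) = T, so the formula = F.
Row a=T, b=F, c=T: (c \land (b \leftrightarrow c)) = F, (a \oplus \neg (b \to a)) = T, so the formula = F.
Row a=T, b=T, c=F: (c \land (b \leftrightarrow c)) = F, (a \oplus \neg (b \to a)) = T, so the formula = F.
Row a=T, b=T, c=T: (c \land (b \leftrightarrow c)) = T, (a \oplus \neg (b \to a)) = T, so the formula = T.

F, F, F, F, T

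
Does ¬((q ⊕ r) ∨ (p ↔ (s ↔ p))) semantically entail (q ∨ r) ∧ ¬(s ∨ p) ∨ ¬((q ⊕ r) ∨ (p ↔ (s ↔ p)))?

yes

  p   |   q   |   r   |   s   |   φ   |   ψ  
----- | ----- | ----- | ----- | ----- | -----
False | False | False | False |  True |  True
False | False | False |  True | False | False
False | False |  True | False | False |  True
False | False |  True |  True | False | False
False |  True | False | False | False |  True
False |  True | False |  True | False | False
False |  True |  True | False |  True |  True
False |  True |  True |  True | False | False
 True | False | False | False |  True |  True
 True | False | False |  True | False | False
 True | False |  True | False | False | False
 True | False |  True |  True | False | False
 True |  True | False | False | False | False
 True |  True | False |  True | False | False
 True |  True |  True | False |  True |  True
 True |  True |  True |  True | False | False
In every row where φ is true, ψ is also true, so φ ⊨ ψ.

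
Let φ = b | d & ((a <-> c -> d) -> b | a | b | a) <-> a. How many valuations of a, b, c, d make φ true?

8

a | b | c | d || φ
T | T | T | T || T
T | T | T | F || T
T | T | F | T || T
T | T | F | F || T
T | F | T | T || T
T | F | T | F || F
T | F | F | T || T
T | F | F | F || F
F | T | T | T || F
F | T | T | F || F
F | T | F | T || F
F | T | F | F || F
F | F | T | T || F
F | F | T | F || T
F | F | F | T || F
F | F | F | F || T
The formula is true on 8 of the 16 rows.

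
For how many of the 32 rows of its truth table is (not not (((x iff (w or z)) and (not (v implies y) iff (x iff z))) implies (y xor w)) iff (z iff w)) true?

x  y  z  w  v  |  φ
T  T  T  T  T  |  T
T  T  T  T  F  |  T
T  T  T  F  T  |  F
T  T  T  F  F  |  F
T  T  F  T  T  |  T
T  T  F  T  F  |  T
T  T  F  F  T  |  T
T  T  F  F  F  |  T
T  F  T  T  T  |  T
T  F  T  T  F  |  T
T  F  T  F  T  |  T
T  F  T  F  F  |  F
T  F  F  T  T  |  F
T  F  F  T  F  |  F
T  F  F  F  T  |  T
T  F  F  F  F  |  T
F  T  T  T  T  |  T
F  T  T  T  F  |  T
F  T  T  F  T  |  F
F  T  T  F  F  |  F
F  T  F  T  T  |  F
F  T  F  T  F  |  F
F  T  F  F  T  |  T
F  T  F  F  F  |  T
F  F  T  T  T  |  T
F  F  T  T  F  |  T
F  F  T  F  T  |  F
F  F  T  F  F  |  F
F  F  F  T  T  |  F
F  F  F  T  F  |  F
F  F  F  F  T  |  F
F  F  F  F  F  |  T
The formula is true on 18 of the 32 rows.

18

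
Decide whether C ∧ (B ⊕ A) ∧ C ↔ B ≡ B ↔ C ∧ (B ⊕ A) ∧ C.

  A      B      C    |    φ      ψ  
 True   True   True  |  False  False
 True   True  False  |  False  False
 True  False   True  |  False  False
 True  False  False  |   True   True
False   True   True  |   True   True
False   True  False  |  False  False
False  False   True  |   True   True
False  False  False  |   True   True
The columns for φ and ψ agree on every row, so they are logically equivalent.

equivalent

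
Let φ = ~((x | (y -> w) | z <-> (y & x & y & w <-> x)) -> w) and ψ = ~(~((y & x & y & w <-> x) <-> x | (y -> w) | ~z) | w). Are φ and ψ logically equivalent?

not equivalent

x  y  z  w  |  φ  ψ
1  1  1  1  |  0  0
1  1  1  0  |  0  0
1  1  0  1  |  0  0
1  1  0  0  |  0  0
1  0  1  1  |  0  0
1  0  1  0  |  0  0
1  0  0  1  |  0  0
1  0  0  0  |  0  0
0  1  1  1  |  0  0
0  1  1  0  |  1  0
0  1  0  1  |  0  0
0  1  0  0  |  0  1
0  0  1  1  |  0  0
0  0  1  0  |  1  1
0  0  0  1  |  0  0
0  0  0  0  |  1  1
The columns differ at x=0, y=1, z=1, w=0 (φ=1, ψ=0), so they are not equivalent.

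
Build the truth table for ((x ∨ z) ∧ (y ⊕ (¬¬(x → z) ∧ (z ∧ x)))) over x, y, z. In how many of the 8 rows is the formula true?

x | y | z | (x ∨ z) | (x → z) | ¬(x → z) | ¬¬(x → z) | (z ∧ x) | (¬¬(x → z) ∧ (z ∧ x)) | (y ⊕ (¬¬(x → z) ∧ (z ∧ x))) | φ
- | - | - | ------- | ------- | -------- | --------- | ------- | --------------------- | --------------------------- | -
T | T | T |    T    |    T    |    F     |     T     |    T    |           T           |              F              | F
T | T | F |    T    |    F    |    T     |     F     |    F    |           F           |              T              | T
T | F | T |    T    |    T    |    F     |     T     |    T    |           T           |              T              | T
T | F | F |    T    |    F    |    T     |     F     |    F    |           F           |              F              | F
F | T | T |    T    |    T    |    F     |     T     |    F    |           F           |              T              | T
F | T | F |    F    |    T    |    F     |     T     |    F    |           F           |              T              | F
F | F | T |    T    |    T    |    F     |     T     |    F    |           F           |              F              | F
F | F | F |    F    |    T    |    F     |     T     |    F    |           F           |              F              | F
The formula is true on 3 of the 8 rows.

3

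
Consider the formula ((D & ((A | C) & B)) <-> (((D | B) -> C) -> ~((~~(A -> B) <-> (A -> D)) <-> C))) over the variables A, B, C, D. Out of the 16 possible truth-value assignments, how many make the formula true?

A  B  C  D     (A | C)  ((A | C) & B)  (D & ((A | C) & B))  (D | B)  ((D | B) -> C)  (A -> B)  ~(A -> B)  ~~(A -> B)  (A -> D)  (~~(A -> B) <-> (A -> D))  φ
T  T  T  T        T           T                 T              T           T            T          F          T          T                  T              F
T  T  T  F        T           T                 F              T           T            T          F          T          F                  F              F
T  T  F  T        T           T                 T              T           F            T          F          T          T                  T              T
T  T  F  F        T           T                 F              T           F            T          F          T          F                  F              F
T  F  T  T        T           F                 F              T           T            F          T          F          T                  F              F
T  F  T  F        T           F                 F              F           T            F          T          F          F                  T              T
T  F  F  T        T           F                 F              T           F            F          T          F          T                  F              F
T  F  F  F        T           F                 F              F           T            F          T          F          F                  T              F
F  T  T  T        T           T                 T              T           T            T          F          T          T                  T              F
F  T  T  F        T           T                 F              T           T            T          F          T          T                  T              T
F  T  F  T        F           F                 F              T           F            T          F          T          T                  T              F
F  T  F  F        F           F                 F              T           F            T          F          T          T                  T              F
F  F  T  T        T           F                 F              T           T            T          F          T          T                  T              T
F  F  T  F        T           F                 F              F           T            T          F          T          T                  T              T
F  F  F  T        F           F                 F              T           F            T          F          T          T                  T              F
F  F  F  F        F           F                 F              F           T            T          F          T          T                  T              F
The formula is true on 5 of the 16 rows.

5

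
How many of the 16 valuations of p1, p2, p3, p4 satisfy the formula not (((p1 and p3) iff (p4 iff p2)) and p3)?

12

p1 | p2 | p3 | p4 | φ
-- | -- | -- | -- | -
1  | 1  | 1  | 1  | 0
1  | 1  | 1  | 0  | 1
1  | 1  | 0  | 1  | 1
1  | 1  | 0  | 0  | 1
1  | 0  | 1  | 1  | 1
1  | 0  | 1  | 0  | 0
1  | 0  | 0  | 1  | 1
1  | 0  | 0  | 0  | 1
0  | 1  | 1  | 1  | 1
0  | 1  | 1  | 0  | 0
0  | 1  | 0  | 1  | 1
0  | 1  | 0  | 0  | 1
0  | 0  | 1  | 1  | 0
0  | 0  | 1  | 0  | 1
0  | 0  | 0  | 1  | 1
0  | 0  | 0  | 0  | 1
The formula is true on 12 of the 16 rows.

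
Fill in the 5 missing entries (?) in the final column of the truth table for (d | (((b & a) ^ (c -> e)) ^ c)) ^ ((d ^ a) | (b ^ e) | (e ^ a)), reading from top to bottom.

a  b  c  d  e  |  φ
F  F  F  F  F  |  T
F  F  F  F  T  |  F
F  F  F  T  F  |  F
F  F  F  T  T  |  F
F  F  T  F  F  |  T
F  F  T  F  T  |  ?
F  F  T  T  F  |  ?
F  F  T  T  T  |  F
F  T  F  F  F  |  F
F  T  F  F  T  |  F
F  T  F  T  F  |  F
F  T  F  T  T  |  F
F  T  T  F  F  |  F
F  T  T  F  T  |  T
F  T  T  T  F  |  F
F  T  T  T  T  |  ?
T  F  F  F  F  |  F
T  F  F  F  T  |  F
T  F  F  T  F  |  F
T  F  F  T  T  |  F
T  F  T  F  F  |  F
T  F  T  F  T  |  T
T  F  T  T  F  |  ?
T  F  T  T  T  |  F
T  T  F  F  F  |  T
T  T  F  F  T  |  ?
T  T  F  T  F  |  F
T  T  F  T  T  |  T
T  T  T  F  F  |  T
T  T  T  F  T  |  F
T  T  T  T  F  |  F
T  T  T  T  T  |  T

T, F, F, F, T

Row a=F, b=F, c=T, d=F, e=T: (d | (((b & a) ^ (c -> e)) ^ c)) = F, ((d ^ a) | (b ^ e) | (e ^ a)) = T, so the formula = T.
Row a=F, b=F, c=T, d=T, e=F: (d | (((b & a) ^ (c -> e)) ^ c)) = T, ((d ^ a) | (b ^ e) | (e ^ a)) = T, so the formula = F.
Row a=F, b=T, c=T, d=T, e=T: (d | (((b & a) ^ (c -> e)) ^ c)) = T, ((d ^ a) | (b ^ e) | (e ^ a)) = T, so the formula = F.
Row a=T, b=F, c=T, d=T, e=F: (d | (((b & a) ^ (c -> e)) ^ c)) = T, ((d ^ a) | (b ^ e) | (e ^ a)) = T, so the formula = F.
Row a=T, b=T, c=F, d=F, e=T: (d | (((b & a) ^ (c -> e)) ^ c)) = F, ((d ^ a) | (b ^ e) | (e ^ a)) = T, so the formula = T.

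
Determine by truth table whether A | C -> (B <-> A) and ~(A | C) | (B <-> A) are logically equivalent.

A | B | C || φ | ψ
F | F | F || T | T
F | F | T || T | T
F | T | F || T | T
F | T | T || F | F
T | F | F || F | F
T | F | T || F | F
T | T | F || T | T
T | T | T || T | T
The columns for φ and ψ agree on every row, so they are logically equivalent.

equivalent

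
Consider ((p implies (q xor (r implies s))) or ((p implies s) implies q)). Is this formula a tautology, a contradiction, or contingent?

tautology

  p   |   q   |   r   |   s   || (r implies s) | (q xor (r implies s)) | (p implies s) | ((p implies s) implies q) |   φ  
False | False | False | False ||      True     |          True         |      True     |           False           |  True
False | False | False |  True ||      True     |          True         |      True     |           False           |  True
False | False |  True | False ||     False     |         False         |      True     |           False           |  True
False | False |  True |  True ||      True     |          True         |      True     |           False           |  True
False |  True | False | False ||      True     |         False         |      True     |            True           |  True
False |  True | False |  True ||      True     |         False         |      True     |            True           |  True
False |  True |  True | False ||     False     |          True         |      True     |            True           |  True
False |  True |  True |  True ||      True     |         False         |      True     |            True           |  True
 True | False | False | False ||      True     |          True         |     False     |            True           |  True
 True | False | False |  True ||      True     |          True         |      True     |           False           |  True
 True | False |  True | False ||     False     |         False         |     False     |            True           |  True
 True | False |  True |  True ||      True     |          True         |      True     |           False           |  True
 True |  True | False | False ||      True     |         False         |     False     |            True           |  True
 True |  True | False |  True ||      True     |         False         |      True     |            True           |  True
 True |  True |  True | False ||     False     |          True         |     False     |            True           |  True
 True |  True |  True |  True ||      True     |         False         |      True     |            True           |  True
Every row is True, so the formula is a tautology.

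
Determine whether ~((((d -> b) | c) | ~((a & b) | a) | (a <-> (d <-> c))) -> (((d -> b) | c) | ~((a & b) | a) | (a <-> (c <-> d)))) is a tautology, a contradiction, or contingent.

contradiction

a | b | c | d | φ
- | - | - | - | -
T | T | T | T | F
T | T | T | F | F
T | T | F | T | F
T | T | F | F | F
T | F | T | T | F
T | F | T | F | F
T | F | F | T | F
T | F | F | F | F
F | T | T | T | F
F | T | T | F | F
F | T | F | T | F
F | T | F | F | F
F | F | T | T | F
F | F | T | F | F
F | F | F | T | F
F | F | F | F | F
Every row is F, so the formula is a contradiction.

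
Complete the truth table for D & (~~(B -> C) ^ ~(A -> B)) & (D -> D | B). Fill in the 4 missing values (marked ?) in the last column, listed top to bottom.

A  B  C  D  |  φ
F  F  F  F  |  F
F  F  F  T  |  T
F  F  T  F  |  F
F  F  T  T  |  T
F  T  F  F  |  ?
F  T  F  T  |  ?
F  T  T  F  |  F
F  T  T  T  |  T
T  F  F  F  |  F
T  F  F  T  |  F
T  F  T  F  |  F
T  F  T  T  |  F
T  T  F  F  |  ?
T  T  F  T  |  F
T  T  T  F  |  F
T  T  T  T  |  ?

F, F, F, T

Row A=F, B=T, C=F, D=F: ((~~(B -> C) ^ ~(A -> B)) & (D -> D | B)) = F, so the formula = F.
Row A=F, B=T, C=F, D=T: ((~~(B -> C) ^ ~(A -> B)) & (D -> D | B)) = F, so the formula = F.
Row A=T, B=T, C=F, D=F: ((~~(B -> C) ^ ~(A -> B)) & (D -> D | B)) = F, so the formula = F.
Row A=T, B=T, C=T, D=T: ((~~(B -> C) ^ ~(A -> B)) & (D -> D | B)) = T, so the formula = T.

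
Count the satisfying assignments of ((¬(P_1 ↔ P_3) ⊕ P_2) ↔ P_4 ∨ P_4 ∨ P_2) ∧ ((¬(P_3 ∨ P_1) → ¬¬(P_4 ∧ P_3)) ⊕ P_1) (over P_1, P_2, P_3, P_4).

P_1 | P_2 | P_3 | P_4 | φ
--- | --- | --- | --- | -
 F  |  F  |  F  |  F  | F
 F  |  F  |  F  |  T  | F
 F  |  F  |  T  |  F  | F
 F  |  F  |  T  |  T  | T
 F  |  T  |  F  |  F  | F
 F  |  T  |  F  |  T  | F
 F  |  T  |  T  |  F  | F
 F  |  T  |  T  |  T  | F
 T  |  F  |  F  |  F  | F
 T  |  F  |  F  |  T  | F
 T  |  F  |  T  |  F  | F
 T  |  F  |  T  |  T  | F
 T  |  T  |  F  |  F  | F
 T  |  T  |  F  |  T  | F
 T  |  T  |  T  |  F  | F
 T  |  T  |  T  |  T  | F
The formula is true on 1 of the 16 rows.

1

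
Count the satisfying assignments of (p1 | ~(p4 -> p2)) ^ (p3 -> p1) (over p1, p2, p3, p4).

p1  p2  p3  p4     (p4 -> p2)  ~(p4 -> p2)  (p1 | ~(p4 -> p2))  (p3 -> p1)  φ
F   F   F   F          T            F               F               T       T
F   F   F   T          F            T               T               T       F
F   F   T   F          T            F               F               F       F
F   F   T   T          F            T               T               F       T
F   T   F   F          T            F               F               T       T
F   T   F   T          T            F               F               T       T
F   T   T   F          T            F               F               F       F
F   T   T   T          T            F               F               F       F
T   F   F   F          T            F               T               T       F
T   F   F   T          F            T               T               T       F
T   F   T   F          T            F               T               T       F
T   F   T   T          F            T               T               T       F
T   T   F   F          T            F               T               T       F
T   T   F   T          T            F               T               T       F
T   T   T   F          T            F               T               T       F
T   T   T   T          T            F               T               T       F
The formula is true on 4 of the 16 rows.

4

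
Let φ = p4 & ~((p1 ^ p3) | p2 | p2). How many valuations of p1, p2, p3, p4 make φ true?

2

p1  p2  p3  p4     (p4 & ~((p1 ^ p3) | p2 | p2))
F   F   F   F                    F              
F   F   F   T                    T              
F   F   T   F                    F              
F   F   T   T                    F              
F   T   F   F                    F              
F   T   F   T                    F              
F   T   T   F                    F              
F   T   T   T                    F              
T   F   F   F                    F              
T   F   F   T                    F              
T   F   T   F                    F              
T   F   T   T                    T              
T   T   F   F                    F              
T   T   F   T                    F              
T   T   T   F                    F              
T   T   T   T                    F              
The formula is true on 2 of the 16 rows.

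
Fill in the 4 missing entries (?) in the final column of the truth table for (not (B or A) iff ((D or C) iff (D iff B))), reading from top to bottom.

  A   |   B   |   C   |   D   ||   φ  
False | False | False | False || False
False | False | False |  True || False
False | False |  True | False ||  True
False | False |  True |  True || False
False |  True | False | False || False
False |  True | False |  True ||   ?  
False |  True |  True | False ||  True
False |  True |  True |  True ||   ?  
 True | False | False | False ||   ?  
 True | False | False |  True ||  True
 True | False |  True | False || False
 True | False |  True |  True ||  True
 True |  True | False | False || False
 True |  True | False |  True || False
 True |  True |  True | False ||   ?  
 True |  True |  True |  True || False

Row A=False, B=True, C=False, D=True: not (B or A) = False, ((D or C) iff (D iff B)) = True, so the formula = False.
Row A=False, B=True, C=True, D=True: not (B or A) = False, ((D or C) iff (D iff B)) = True, so the formula = False.
Row A=True, B=False, C=False, D=False: not (B or A) = False, ((D or C) iff (D iff B)) = False, so the formula = True.
Row A=True, B=True, C=True, D=False: not (B or A) = False, ((D or C) iff (D iff B)) = False, so the formula = True.

False, False, True, True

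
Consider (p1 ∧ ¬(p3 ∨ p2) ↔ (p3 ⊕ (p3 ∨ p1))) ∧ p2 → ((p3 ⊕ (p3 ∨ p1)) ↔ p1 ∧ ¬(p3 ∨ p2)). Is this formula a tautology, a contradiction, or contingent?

p1 | p2 | p3 || φ
F  | F  | F  || T
F  | F  | T  || T
F  | T  | F  || T
F  | T  | T  || T
T  | F  | F  || T
T  | F  | T  || T
T  | T  | F  || T
T  | T  | T  || T
Every row is T, so the formula is a tautology.

tautology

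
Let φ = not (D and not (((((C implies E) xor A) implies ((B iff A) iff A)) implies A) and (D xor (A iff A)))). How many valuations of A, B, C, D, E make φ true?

16

A | B | C | D | E || φ
T | T | T | T | T || F
T | T | T | T | F || F
T | T | T | F | T || T
T | T | T | F | F || T
T | T | F | T | T || F
T | T | F | T | F || F
T | T | F | F | T || T
T | T | F | F | F || T
T | F | T | T | T || F
T | F | T | T | F || F
T | F | T | F | T || T
T | F | T | F | F || T
T | F | F | T | T || F
T | F | F | T | F || F
T | F | F | F | T || T
T | F | F | F | F || T
F | T | T | T | T || F
F | T | T | T | F || F
F | T | T | F | T || T
F | T | T | F | F || T
F | T | F | T | T || F
F | T | F | T | F || F
F | T | F | F | T || T
F | T | F | F | F || T
F | F | T | T | T || F
F | F | T | T | F || F
F | F | T | F | T || T
F | F | T | F | F || T
F | F | F | T | T || F
F | F | F | T | F || F
F | F | F | F | T || T
F | F | F | F | F || T
The formula is true on 16 of the 32 rows.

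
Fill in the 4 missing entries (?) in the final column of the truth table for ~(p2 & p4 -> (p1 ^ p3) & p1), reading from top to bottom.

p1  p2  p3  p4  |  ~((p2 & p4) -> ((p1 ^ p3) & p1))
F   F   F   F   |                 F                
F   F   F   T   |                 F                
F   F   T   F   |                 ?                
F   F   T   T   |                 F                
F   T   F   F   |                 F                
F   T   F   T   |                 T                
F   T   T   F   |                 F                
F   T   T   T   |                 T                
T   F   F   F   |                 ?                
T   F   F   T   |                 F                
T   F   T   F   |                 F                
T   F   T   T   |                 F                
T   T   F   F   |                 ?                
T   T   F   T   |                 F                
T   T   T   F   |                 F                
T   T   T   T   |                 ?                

F, F, F, T

Row p1=F, p2=F, p3=T, p4=F: (p2 & p4) = F, ((p1 ^ p3) & p1) = F, (p2 & p4 -> (p1 ^ p3) & p1) = T, so ~((p2 & p4) -> ((p1 ^ p3) & p1)) = F.
Row p1=T, p2=F, p3=F, p4=F: (p2 & p4) = F, ((p1 ^ p3) & p1) = T, (p2 & p4 -> (p1 ^ p3) & p1) = T, so ~((p2 & p4) -> ((p1 ^ p3) & p1)) = F.
Row p1=T, p2=T, p3=F, p4=F: (p2 & p4) = F, ((p1 ^ p3) & p1) = T, (p2 & p4 -> (p1 ^ p3) & p1) = T, so ~((p2 & p4) -> ((p1 ^ p3) & p1)) = F.
Row p1=T, p2=T, p3=T, p4=T: (p2 & p4) = T, ((p1 ^ p3) & p1) = F, (p2 & p4 -> (p1 ^ p3) & p1) = F, so ~((p2 & p4) -> ((p1 ^ p3) & p1)) = T.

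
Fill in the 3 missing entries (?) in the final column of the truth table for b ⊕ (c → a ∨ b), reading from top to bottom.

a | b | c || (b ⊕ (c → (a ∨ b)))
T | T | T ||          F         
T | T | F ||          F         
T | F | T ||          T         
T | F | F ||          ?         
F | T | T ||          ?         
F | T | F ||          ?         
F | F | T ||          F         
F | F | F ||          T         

Row a=T, b=F, c=F: (c → a ∨ b) = T, so (b ⊕ (c → (a ∨ b))) = T.
Row a=F, b=T, c=T: (c → a ∨ b) = T, so (b ⊕ (c → (a ∨ b))) = F.
Row a=F, b=T, c=F: (c → a ∨ b) = T, so (b ⊕ (c → (a ∨ b))) = F.

T, F, F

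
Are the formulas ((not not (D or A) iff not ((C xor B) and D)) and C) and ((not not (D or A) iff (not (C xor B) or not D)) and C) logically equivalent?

equivalent

  A      B      C      D    |    φ      ψ  
 True   True   True   True  |   True   True
 True   True   True  False  |   True   True
 True   True  False   True  |  False  False
 True   True  False  False  |  False  False
 True  False   True   True  |  False  False
 True  False   True  False  |   True   True
 True  False  False   True  |  False  False
 True  False  False  False  |  False  False
False   True   True   True  |   True   True
False   True   True  False  |  False  False
False   True  False   True  |  False  False
False   True  False  False  |  False  False
False  False   True   True  |  False  False
False  False   True  False  |  False  False
False  False  False   True  |  False  False
False  False  False  False  |  False  False
The columns for φ and ψ agree on every row, so they are logically equivalent.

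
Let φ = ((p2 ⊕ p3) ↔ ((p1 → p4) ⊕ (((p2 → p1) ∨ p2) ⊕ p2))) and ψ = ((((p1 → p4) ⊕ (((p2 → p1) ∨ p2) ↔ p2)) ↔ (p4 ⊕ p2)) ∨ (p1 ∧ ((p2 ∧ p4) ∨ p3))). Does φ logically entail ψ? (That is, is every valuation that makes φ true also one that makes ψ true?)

p1  p2  p3  p4  |  φ  ψ
0   0   0   0   |  1  0
0   0   0   1   |  1  1
0   0   1   0   |  0  0
0   0   1   1   |  0  1
0   1   0   0   |  1  0
0   1   0   1   |  1  1
0   1   1   0   |  0  0
0   1   1   1   |  0  1
1   0   0   0   |  0  1
1   0   0   1   |  1  1
1   0   1   0   |  1  1
1   0   1   1   |  0  1
1   1   0   0   |  0  1
1   1   0   1   |  1  1
1   1   1   0   |  1  1
1   1   1   1   |  0  1
At p1=0, p2=0, p3=0, p4=0 we have φ true but ψ false, so φ does not entail ψ.

no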